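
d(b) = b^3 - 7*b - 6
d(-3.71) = -31.09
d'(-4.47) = 52.94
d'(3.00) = 20.00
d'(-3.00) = 20.00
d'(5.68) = 89.79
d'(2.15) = 6.87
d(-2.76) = -7.70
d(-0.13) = -5.09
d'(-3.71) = 34.29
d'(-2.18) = 7.26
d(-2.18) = -1.10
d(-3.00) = -12.00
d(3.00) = 0.00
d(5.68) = 137.49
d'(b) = 3*b^2 - 7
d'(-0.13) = -6.95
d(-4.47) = -64.02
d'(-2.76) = 15.85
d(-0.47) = -2.81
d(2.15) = -11.11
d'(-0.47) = -6.34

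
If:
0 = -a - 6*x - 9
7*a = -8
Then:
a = -8/7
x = -55/42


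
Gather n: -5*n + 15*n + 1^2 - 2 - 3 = 10*n - 4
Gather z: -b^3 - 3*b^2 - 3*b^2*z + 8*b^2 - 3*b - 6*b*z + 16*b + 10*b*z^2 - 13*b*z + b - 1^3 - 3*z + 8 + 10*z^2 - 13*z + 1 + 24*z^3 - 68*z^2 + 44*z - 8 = -b^3 + 5*b^2 + 14*b + 24*z^3 + z^2*(10*b - 58) + z*(-3*b^2 - 19*b + 28)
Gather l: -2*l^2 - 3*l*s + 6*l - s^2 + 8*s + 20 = -2*l^2 + l*(6 - 3*s) - s^2 + 8*s + 20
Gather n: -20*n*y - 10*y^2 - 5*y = -20*n*y - 10*y^2 - 5*y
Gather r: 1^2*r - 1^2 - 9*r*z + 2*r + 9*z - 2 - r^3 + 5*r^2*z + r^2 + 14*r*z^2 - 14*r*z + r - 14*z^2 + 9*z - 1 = -r^3 + r^2*(5*z + 1) + r*(14*z^2 - 23*z + 4) - 14*z^2 + 18*z - 4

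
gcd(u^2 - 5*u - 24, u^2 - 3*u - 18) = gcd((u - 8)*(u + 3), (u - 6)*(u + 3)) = u + 3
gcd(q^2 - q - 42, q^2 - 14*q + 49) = q - 7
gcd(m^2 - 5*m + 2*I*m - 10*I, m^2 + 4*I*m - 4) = m + 2*I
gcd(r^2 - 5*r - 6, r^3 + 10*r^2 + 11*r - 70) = 1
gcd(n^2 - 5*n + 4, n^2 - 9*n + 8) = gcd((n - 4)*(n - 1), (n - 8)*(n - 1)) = n - 1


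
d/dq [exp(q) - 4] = exp(q)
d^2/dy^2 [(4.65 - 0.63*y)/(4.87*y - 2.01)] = 208.233408/(4.87*y - 2.01)^3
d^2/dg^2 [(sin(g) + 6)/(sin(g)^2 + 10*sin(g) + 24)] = (4*sin(g) + cos(g)^2 + 1)/(sin(g) + 4)^3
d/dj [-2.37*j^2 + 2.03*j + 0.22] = 2.03 - 4.74*j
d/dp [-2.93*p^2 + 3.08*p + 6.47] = 3.08 - 5.86*p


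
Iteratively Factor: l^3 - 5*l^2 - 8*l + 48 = (l + 3)*(l^2 - 8*l + 16) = (l - 4)*(l + 3)*(l - 4)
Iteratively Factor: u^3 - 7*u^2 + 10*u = (u)*(u^2 - 7*u + 10) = u*(u - 2)*(u - 5)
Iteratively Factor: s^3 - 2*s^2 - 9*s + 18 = (s - 3)*(s^2 + s - 6) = (s - 3)*(s + 3)*(s - 2)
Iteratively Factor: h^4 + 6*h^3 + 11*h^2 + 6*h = (h + 1)*(h^3 + 5*h^2 + 6*h) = (h + 1)*(h + 3)*(h^2 + 2*h) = h*(h + 1)*(h + 3)*(h + 2)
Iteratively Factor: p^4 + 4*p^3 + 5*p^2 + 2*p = (p + 1)*(p^3 + 3*p^2 + 2*p) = (p + 1)^2*(p^2 + 2*p) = (p + 1)^2*(p + 2)*(p)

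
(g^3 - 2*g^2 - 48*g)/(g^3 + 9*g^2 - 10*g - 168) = g*(g - 8)/(g^2 + 3*g - 28)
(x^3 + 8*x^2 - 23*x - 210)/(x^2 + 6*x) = x + 2 - 35/x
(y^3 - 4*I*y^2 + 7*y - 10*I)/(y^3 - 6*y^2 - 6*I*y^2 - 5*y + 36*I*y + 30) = (y + 2*I)/(y - 6)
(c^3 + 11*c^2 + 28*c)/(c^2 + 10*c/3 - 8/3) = 3*c*(c + 7)/(3*c - 2)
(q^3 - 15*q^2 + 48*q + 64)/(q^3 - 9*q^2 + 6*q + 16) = (q - 8)/(q - 2)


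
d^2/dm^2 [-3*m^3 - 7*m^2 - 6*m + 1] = -18*m - 14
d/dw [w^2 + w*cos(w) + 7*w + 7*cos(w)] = -w*sin(w) + 2*w - 7*sin(w) + cos(w) + 7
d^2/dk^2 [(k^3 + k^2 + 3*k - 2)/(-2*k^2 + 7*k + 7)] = 2*(-89*k^3 - 165*k^2 - 357*k + 224)/(8*k^6 - 84*k^5 + 210*k^4 + 245*k^3 - 735*k^2 - 1029*k - 343)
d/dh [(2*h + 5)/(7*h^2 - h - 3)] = (14*h^2 - 2*h - (2*h + 5)*(14*h - 1) - 6)/(-7*h^2 + h + 3)^2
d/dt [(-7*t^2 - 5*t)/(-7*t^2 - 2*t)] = -21/(49*t^2 + 28*t + 4)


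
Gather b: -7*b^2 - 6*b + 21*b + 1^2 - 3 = -7*b^2 + 15*b - 2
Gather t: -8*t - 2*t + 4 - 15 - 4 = -10*t - 15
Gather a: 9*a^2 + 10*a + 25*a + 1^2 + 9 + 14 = 9*a^2 + 35*a + 24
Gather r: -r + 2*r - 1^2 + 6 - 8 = r - 3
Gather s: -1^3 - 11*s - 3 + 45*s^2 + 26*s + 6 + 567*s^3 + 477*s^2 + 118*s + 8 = 567*s^3 + 522*s^2 + 133*s + 10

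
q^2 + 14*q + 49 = (q + 7)^2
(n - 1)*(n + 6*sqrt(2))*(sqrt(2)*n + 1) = sqrt(2)*n^3 - sqrt(2)*n^2 + 13*n^2 - 13*n + 6*sqrt(2)*n - 6*sqrt(2)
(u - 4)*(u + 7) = u^2 + 3*u - 28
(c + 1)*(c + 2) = c^2 + 3*c + 2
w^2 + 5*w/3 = w*(w + 5/3)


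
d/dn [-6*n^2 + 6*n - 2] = 6 - 12*n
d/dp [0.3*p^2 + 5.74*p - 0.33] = 0.6*p + 5.74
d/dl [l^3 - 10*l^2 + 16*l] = 3*l^2 - 20*l + 16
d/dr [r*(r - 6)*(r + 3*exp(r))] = 3*r^2*exp(r) + 3*r^2 - 12*r*exp(r) - 12*r - 18*exp(r)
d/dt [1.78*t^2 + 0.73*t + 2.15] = 3.56*t + 0.73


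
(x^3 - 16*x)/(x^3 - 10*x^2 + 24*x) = (x + 4)/(x - 6)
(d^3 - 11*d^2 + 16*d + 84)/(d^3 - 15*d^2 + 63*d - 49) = (d^2 - 4*d - 12)/(d^2 - 8*d + 7)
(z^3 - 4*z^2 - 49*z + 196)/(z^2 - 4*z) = z - 49/z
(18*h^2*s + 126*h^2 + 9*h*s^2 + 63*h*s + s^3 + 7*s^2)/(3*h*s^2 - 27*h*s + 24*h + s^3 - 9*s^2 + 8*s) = (6*h*s + 42*h + s^2 + 7*s)/(s^2 - 9*s + 8)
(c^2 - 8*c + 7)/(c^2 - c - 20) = (-c^2 + 8*c - 7)/(-c^2 + c + 20)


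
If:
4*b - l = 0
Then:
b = l/4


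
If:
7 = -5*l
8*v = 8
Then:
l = -7/5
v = 1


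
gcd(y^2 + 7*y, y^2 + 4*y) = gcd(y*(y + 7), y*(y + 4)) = y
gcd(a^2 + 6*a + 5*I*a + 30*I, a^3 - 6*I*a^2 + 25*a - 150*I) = a + 5*I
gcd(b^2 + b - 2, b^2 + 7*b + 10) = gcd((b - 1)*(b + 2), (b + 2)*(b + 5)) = b + 2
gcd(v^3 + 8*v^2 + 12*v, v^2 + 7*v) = v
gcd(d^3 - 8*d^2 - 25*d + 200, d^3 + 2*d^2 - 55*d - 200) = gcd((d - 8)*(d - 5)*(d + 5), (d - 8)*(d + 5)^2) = d^2 - 3*d - 40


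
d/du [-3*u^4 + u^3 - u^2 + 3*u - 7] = -12*u^3 + 3*u^2 - 2*u + 3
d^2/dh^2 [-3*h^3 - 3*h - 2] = -18*h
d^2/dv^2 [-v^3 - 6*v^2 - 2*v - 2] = -6*v - 12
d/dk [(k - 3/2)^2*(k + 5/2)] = 3*k^2 - k - 21/4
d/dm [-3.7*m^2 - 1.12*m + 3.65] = -7.4*m - 1.12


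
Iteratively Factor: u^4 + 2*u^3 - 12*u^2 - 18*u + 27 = (u - 1)*(u^3 + 3*u^2 - 9*u - 27) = (u - 3)*(u - 1)*(u^2 + 6*u + 9) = (u - 3)*(u - 1)*(u + 3)*(u + 3)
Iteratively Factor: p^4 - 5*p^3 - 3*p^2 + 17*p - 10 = (p - 1)*(p^3 - 4*p^2 - 7*p + 10) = (p - 1)*(p + 2)*(p^2 - 6*p + 5) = (p - 5)*(p - 1)*(p + 2)*(p - 1)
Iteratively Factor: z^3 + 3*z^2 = (z)*(z^2 + 3*z) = z^2*(z + 3)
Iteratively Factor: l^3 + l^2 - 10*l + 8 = (l - 1)*(l^2 + 2*l - 8) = (l - 1)*(l + 4)*(l - 2)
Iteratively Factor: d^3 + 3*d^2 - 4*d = (d)*(d^2 + 3*d - 4) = d*(d - 1)*(d + 4)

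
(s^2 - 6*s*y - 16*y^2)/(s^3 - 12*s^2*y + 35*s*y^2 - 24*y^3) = (s + 2*y)/(s^2 - 4*s*y + 3*y^2)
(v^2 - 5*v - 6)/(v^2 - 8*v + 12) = (v + 1)/(v - 2)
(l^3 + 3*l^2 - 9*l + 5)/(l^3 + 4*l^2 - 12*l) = (l^3 + 3*l^2 - 9*l + 5)/(l*(l^2 + 4*l - 12))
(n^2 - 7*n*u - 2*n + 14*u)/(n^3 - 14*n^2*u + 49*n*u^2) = (2 - n)/(n*(-n + 7*u))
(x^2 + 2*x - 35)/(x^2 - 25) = (x + 7)/(x + 5)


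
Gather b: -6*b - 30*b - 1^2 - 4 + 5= -36*b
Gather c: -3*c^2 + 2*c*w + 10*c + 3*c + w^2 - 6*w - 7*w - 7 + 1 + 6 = -3*c^2 + c*(2*w + 13) + w^2 - 13*w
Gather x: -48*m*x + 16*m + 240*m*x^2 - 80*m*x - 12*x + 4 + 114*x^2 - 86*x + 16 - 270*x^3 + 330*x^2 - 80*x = 16*m - 270*x^3 + x^2*(240*m + 444) + x*(-128*m - 178) + 20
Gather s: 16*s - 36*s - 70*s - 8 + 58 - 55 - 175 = -90*s - 180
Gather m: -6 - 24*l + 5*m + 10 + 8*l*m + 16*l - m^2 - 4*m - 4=-8*l - m^2 + m*(8*l + 1)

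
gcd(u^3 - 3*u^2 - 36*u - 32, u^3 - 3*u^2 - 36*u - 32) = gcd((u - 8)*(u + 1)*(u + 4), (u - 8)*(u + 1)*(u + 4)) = u^3 - 3*u^2 - 36*u - 32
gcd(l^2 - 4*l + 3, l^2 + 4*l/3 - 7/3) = l - 1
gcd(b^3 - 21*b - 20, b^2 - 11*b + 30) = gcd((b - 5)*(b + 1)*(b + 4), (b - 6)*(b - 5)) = b - 5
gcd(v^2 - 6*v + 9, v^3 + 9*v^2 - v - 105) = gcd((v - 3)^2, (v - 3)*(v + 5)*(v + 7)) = v - 3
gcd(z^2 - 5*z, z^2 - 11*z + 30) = z - 5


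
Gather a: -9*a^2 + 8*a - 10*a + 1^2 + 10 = -9*a^2 - 2*a + 11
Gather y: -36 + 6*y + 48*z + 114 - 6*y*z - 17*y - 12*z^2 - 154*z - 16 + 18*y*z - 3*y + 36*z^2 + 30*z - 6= y*(12*z - 14) + 24*z^2 - 76*z + 56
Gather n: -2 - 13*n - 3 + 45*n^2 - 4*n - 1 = 45*n^2 - 17*n - 6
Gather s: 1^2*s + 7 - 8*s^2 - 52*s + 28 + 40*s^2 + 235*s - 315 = 32*s^2 + 184*s - 280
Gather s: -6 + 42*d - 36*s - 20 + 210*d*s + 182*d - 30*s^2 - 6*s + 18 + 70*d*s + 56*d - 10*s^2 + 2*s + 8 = 280*d - 40*s^2 + s*(280*d - 40)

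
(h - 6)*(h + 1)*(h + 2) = h^3 - 3*h^2 - 16*h - 12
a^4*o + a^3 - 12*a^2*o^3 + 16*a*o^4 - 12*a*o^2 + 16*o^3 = (a - 2*o)^2*(a + 4*o)*(a*o + 1)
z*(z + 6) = z^2 + 6*z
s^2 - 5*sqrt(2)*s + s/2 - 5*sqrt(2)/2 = (s + 1/2)*(s - 5*sqrt(2))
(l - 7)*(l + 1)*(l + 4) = l^3 - 2*l^2 - 31*l - 28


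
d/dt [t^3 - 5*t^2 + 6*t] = 3*t^2 - 10*t + 6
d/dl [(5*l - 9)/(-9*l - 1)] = -86/(9*l + 1)^2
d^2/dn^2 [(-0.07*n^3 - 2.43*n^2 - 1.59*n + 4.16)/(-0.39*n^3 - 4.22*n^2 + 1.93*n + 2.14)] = (-5.55111512312578e-17*n^7 + 0.508794000000002*n^6 + 1.767168*n^5 + 19.78353*n^4 + 19.241496*n^3 - 276.382356*n^2 + 270.534864*n - 97.004604)/(0.059319*n^9 + 1.925586*n^8 + 19.955169*n^7 + 55.116602*n^6 - 119.884575*n^5 - 57.508026*n^4 + 102.745739*n^3 + 34.063878*n^2 - 26.515884*n - 9.800344)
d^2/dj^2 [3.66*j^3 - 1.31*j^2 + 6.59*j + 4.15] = 21.96*j - 2.62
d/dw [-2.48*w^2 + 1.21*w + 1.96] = 1.21 - 4.96*w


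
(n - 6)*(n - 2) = n^2 - 8*n + 12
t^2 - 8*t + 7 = (t - 7)*(t - 1)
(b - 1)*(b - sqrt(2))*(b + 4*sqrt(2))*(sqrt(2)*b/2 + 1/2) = sqrt(2)*b^4/2 - sqrt(2)*b^3/2 + 7*b^3/2 - 5*sqrt(2)*b^2/2 - 7*b^2/2 - 4*b + 5*sqrt(2)*b/2 + 4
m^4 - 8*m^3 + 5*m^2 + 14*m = m*(m - 7)*(m - 2)*(m + 1)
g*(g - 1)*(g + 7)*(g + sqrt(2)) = g^4 + sqrt(2)*g^3 + 6*g^3 - 7*g^2 + 6*sqrt(2)*g^2 - 7*sqrt(2)*g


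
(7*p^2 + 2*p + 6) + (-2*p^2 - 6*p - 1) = 5*p^2 - 4*p + 5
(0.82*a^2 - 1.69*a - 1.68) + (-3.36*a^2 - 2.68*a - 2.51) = -2.54*a^2 - 4.37*a - 4.19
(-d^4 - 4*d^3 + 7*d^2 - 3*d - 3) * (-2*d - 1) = 2*d^5 + 9*d^4 - 10*d^3 - d^2 + 9*d + 3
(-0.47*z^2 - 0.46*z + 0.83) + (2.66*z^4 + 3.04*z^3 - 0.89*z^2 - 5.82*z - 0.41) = 2.66*z^4 + 3.04*z^3 - 1.36*z^2 - 6.28*z + 0.42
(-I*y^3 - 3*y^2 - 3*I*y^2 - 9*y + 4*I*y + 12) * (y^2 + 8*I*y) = -I*y^5 + 5*y^4 - 3*I*y^4 + 15*y^3 - 20*I*y^3 - 20*y^2 - 72*I*y^2 + 96*I*y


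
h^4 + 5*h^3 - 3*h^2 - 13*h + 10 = (h - 1)^2*(h + 2)*(h + 5)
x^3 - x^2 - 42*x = x*(x - 7)*(x + 6)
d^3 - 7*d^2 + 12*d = d*(d - 4)*(d - 3)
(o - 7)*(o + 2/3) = o^2 - 19*o/3 - 14/3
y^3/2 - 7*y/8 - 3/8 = (y/2 + 1/4)*(y - 3/2)*(y + 1)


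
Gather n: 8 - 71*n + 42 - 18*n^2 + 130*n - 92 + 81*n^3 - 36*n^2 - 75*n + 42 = 81*n^3 - 54*n^2 - 16*n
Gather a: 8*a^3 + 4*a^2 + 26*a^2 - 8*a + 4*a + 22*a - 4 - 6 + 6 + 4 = 8*a^3 + 30*a^2 + 18*a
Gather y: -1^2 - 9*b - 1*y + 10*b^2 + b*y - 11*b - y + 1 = 10*b^2 - 20*b + y*(b - 2)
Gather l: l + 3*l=4*l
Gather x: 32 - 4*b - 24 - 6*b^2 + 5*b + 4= -6*b^2 + b + 12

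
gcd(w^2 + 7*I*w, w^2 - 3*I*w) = w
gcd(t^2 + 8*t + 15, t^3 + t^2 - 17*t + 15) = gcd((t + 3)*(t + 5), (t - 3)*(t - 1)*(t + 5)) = t + 5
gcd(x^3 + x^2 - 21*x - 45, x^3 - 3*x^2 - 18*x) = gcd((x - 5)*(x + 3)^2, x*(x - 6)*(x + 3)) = x + 3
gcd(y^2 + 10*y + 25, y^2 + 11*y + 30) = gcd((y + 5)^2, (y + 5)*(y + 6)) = y + 5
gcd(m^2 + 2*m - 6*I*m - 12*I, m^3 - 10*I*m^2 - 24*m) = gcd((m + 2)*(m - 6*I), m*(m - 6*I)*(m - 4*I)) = m - 6*I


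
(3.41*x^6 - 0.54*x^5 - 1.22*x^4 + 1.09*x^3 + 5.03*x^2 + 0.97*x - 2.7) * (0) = 0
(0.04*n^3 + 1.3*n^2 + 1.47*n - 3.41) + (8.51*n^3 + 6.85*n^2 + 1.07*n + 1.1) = 8.55*n^3 + 8.15*n^2 + 2.54*n - 2.31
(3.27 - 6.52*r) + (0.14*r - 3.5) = -6.38*r - 0.23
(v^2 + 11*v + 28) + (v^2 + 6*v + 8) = 2*v^2 + 17*v + 36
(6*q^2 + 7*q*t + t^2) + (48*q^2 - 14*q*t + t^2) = 54*q^2 - 7*q*t + 2*t^2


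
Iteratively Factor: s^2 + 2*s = (s + 2)*(s)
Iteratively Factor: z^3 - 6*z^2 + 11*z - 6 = (z - 1)*(z^2 - 5*z + 6) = (z - 2)*(z - 1)*(z - 3)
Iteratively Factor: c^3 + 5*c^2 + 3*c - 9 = (c - 1)*(c^2 + 6*c + 9) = (c - 1)*(c + 3)*(c + 3)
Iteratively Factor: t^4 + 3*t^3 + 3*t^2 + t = (t)*(t^3 + 3*t^2 + 3*t + 1) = t*(t + 1)*(t^2 + 2*t + 1) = t*(t + 1)^2*(t + 1)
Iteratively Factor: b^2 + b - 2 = (b - 1)*(b + 2)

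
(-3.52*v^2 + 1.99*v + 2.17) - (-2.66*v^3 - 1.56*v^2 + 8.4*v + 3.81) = 2.66*v^3 - 1.96*v^2 - 6.41*v - 1.64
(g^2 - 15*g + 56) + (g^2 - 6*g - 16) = 2*g^2 - 21*g + 40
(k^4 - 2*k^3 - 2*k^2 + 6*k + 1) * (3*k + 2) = 3*k^5 - 4*k^4 - 10*k^3 + 14*k^2 + 15*k + 2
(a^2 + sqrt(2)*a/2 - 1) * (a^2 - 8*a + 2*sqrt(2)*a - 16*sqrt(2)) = a^4 - 8*a^3 + 5*sqrt(2)*a^3/2 - 20*sqrt(2)*a^2 + a^2 - 8*a - 2*sqrt(2)*a + 16*sqrt(2)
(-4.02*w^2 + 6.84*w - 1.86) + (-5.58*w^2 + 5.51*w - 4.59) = -9.6*w^2 + 12.35*w - 6.45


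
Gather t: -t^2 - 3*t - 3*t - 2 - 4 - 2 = -t^2 - 6*t - 8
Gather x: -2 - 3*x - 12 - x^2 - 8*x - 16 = -x^2 - 11*x - 30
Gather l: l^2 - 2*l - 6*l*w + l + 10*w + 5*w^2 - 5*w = l^2 + l*(-6*w - 1) + 5*w^2 + 5*w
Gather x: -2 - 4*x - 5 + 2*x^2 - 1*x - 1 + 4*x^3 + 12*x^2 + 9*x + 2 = 4*x^3 + 14*x^2 + 4*x - 6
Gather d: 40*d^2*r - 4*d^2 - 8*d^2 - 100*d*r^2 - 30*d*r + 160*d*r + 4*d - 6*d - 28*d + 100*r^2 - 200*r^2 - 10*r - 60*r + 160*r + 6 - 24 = d^2*(40*r - 12) + d*(-100*r^2 + 130*r - 30) - 100*r^2 + 90*r - 18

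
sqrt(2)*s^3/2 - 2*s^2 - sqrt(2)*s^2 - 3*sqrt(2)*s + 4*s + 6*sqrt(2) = (s - 2)*(s - 3*sqrt(2))*(sqrt(2)*s/2 + 1)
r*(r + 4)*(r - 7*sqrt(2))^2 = r^4 - 14*sqrt(2)*r^3 + 4*r^3 - 56*sqrt(2)*r^2 + 98*r^2 + 392*r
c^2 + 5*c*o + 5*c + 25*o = (c + 5)*(c + 5*o)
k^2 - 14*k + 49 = (k - 7)^2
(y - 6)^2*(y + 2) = y^3 - 10*y^2 + 12*y + 72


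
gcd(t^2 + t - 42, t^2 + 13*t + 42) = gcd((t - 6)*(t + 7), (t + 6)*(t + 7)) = t + 7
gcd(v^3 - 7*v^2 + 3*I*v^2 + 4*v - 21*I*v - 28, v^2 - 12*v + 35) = v - 7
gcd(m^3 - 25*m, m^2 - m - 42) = 1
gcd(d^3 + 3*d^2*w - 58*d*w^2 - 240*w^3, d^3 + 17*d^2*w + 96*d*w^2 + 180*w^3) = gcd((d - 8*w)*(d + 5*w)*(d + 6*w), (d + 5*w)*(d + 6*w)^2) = d^2 + 11*d*w + 30*w^2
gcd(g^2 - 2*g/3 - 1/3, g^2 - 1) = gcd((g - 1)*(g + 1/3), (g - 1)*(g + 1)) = g - 1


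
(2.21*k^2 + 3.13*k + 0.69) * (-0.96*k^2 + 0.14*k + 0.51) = -2.1216*k^4 - 2.6954*k^3 + 0.9029*k^2 + 1.6929*k + 0.3519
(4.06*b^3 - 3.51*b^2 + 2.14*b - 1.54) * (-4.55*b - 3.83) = -18.473*b^4 + 0.420699999999998*b^3 + 3.7063*b^2 - 1.1892*b + 5.8982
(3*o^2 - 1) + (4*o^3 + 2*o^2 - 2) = 4*o^3 + 5*o^2 - 3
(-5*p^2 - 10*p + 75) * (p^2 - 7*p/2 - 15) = -5*p^4 + 15*p^3/2 + 185*p^2 - 225*p/2 - 1125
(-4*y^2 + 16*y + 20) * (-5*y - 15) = 20*y^3 - 20*y^2 - 340*y - 300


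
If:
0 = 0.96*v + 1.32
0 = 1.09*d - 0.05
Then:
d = 0.05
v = -1.38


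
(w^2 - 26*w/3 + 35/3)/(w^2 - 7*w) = (w - 5/3)/w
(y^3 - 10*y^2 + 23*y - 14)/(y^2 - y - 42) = (y^2 - 3*y + 2)/(y + 6)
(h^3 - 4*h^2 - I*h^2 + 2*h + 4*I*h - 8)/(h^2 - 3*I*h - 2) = (h^2 + h*(-4 + I) - 4*I)/(h - I)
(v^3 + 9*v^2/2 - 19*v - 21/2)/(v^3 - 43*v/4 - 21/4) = 2*(v^2 + 4*v - 21)/(2*v^2 - v - 21)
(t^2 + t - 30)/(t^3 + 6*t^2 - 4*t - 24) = (t - 5)/(t^2 - 4)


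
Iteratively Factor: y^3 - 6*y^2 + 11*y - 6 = (y - 1)*(y^2 - 5*y + 6) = (y - 2)*(y - 1)*(y - 3)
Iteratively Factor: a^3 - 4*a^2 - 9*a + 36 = (a - 3)*(a^2 - a - 12) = (a - 4)*(a - 3)*(a + 3)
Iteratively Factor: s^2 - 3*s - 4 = (s + 1)*(s - 4)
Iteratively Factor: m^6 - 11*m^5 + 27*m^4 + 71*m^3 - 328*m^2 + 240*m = (m - 4)*(m^5 - 7*m^4 - m^3 + 67*m^2 - 60*m) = (m - 4)*(m + 3)*(m^4 - 10*m^3 + 29*m^2 - 20*m) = (m - 4)^2*(m + 3)*(m^3 - 6*m^2 + 5*m) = (m - 5)*(m - 4)^2*(m + 3)*(m^2 - m) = (m - 5)*(m - 4)^2*(m - 1)*(m + 3)*(m)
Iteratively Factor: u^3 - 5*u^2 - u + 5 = (u + 1)*(u^2 - 6*u + 5) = (u - 1)*(u + 1)*(u - 5)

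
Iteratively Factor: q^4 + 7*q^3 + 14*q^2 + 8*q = (q)*(q^3 + 7*q^2 + 14*q + 8) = q*(q + 1)*(q^2 + 6*q + 8) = q*(q + 1)*(q + 2)*(q + 4)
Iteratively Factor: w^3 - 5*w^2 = (w)*(w^2 - 5*w) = w^2*(w - 5)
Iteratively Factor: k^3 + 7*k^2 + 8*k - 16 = (k - 1)*(k^2 + 8*k + 16) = (k - 1)*(k + 4)*(k + 4)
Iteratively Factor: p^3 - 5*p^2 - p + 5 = (p - 5)*(p^2 - 1) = (p - 5)*(p + 1)*(p - 1)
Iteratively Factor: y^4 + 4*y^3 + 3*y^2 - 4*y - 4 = (y - 1)*(y^3 + 5*y^2 + 8*y + 4) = (y - 1)*(y + 2)*(y^2 + 3*y + 2) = (y - 1)*(y + 1)*(y + 2)*(y + 2)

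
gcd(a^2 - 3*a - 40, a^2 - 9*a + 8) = a - 8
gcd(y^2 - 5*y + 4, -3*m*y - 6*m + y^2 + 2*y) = 1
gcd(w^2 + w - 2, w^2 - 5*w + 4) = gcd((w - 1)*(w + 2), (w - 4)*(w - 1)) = w - 1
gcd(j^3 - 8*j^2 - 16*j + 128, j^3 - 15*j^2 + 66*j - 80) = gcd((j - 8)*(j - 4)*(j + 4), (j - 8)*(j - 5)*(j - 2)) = j - 8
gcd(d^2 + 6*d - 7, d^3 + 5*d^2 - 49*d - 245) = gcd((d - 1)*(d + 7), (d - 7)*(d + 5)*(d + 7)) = d + 7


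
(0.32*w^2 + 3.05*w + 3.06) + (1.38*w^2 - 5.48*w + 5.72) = 1.7*w^2 - 2.43*w + 8.78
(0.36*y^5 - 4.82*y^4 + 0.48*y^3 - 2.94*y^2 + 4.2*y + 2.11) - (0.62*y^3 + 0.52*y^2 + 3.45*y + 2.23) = 0.36*y^5 - 4.82*y^4 - 0.14*y^3 - 3.46*y^2 + 0.75*y - 0.12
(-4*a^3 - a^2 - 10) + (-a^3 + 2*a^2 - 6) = -5*a^3 + a^2 - 16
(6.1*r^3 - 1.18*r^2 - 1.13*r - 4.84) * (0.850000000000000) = 5.185*r^3 - 1.003*r^2 - 0.9605*r - 4.114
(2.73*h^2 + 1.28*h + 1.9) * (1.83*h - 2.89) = 4.9959*h^3 - 5.5473*h^2 - 0.2222*h - 5.491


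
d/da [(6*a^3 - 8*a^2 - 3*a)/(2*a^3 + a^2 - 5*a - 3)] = (22*a^4 - 48*a^3 - 11*a^2 + 48*a + 9)/(4*a^6 + 4*a^5 - 19*a^4 - 22*a^3 + 19*a^2 + 30*a + 9)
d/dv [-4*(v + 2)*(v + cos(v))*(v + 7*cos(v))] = 4*(v + 2)*(v + cos(v))*(7*sin(v) - 1) + 4*(v + 2)*(v + 7*cos(v))*(sin(v) - 1) - 4*(v + cos(v))*(v + 7*cos(v))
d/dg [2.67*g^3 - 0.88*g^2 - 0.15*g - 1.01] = 8.01*g^2 - 1.76*g - 0.15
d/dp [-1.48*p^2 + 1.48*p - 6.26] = 1.48 - 2.96*p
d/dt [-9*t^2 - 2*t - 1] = -18*t - 2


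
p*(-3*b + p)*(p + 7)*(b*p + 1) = -3*b^2*p^3 - 21*b^2*p^2 + b*p^4 + 7*b*p^3 - 3*b*p^2 - 21*b*p + p^3 + 7*p^2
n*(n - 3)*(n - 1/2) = n^3 - 7*n^2/2 + 3*n/2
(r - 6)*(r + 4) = r^2 - 2*r - 24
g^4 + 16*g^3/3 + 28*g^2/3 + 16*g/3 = g*(g + 4/3)*(g + 2)^2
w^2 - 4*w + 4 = (w - 2)^2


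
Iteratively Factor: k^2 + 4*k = (k)*(k + 4)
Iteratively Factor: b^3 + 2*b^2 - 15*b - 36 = (b + 3)*(b^2 - b - 12) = (b + 3)^2*(b - 4)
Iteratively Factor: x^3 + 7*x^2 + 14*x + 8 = (x + 1)*(x^2 + 6*x + 8) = (x + 1)*(x + 4)*(x + 2)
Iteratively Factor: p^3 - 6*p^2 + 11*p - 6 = (p - 1)*(p^2 - 5*p + 6) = (p - 2)*(p - 1)*(p - 3)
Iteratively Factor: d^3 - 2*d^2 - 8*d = (d)*(d^2 - 2*d - 8) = d*(d + 2)*(d - 4)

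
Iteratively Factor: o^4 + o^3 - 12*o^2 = (o + 4)*(o^3 - 3*o^2) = o*(o + 4)*(o^2 - 3*o) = o*(o - 3)*(o + 4)*(o)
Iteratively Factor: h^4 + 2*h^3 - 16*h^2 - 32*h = (h + 2)*(h^3 - 16*h) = h*(h + 2)*(h^2 - 16) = h*(h + 2)*(h + 4)*(h - 4)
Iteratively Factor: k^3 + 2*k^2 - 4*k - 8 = (k - 2)*(k^2 + 4*k + 4) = (k - 2)*(k + 2)*(k + 2)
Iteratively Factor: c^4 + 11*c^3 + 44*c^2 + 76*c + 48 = (c + 2)*(c^3 + 9*c^2 + 26*c + 24) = (c + 2)^2*(c^2 + 7*c + 12) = (c + 2)^2*(c + 3)*(c + 4)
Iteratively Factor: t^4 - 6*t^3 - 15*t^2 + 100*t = (t)*(t^3 - 6*t^2 - 15*t + 100) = t*(t + 4)*(t^2 - 10*t + 25) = t*(t - 5)*(t + 4)*(t - 5)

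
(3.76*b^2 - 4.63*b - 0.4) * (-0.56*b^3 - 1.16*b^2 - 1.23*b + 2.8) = -2.1056*b^5 - 1.7688*b^4 + 0.97*b^3 + 16.6869*b^2 - 12.472*b - 1.12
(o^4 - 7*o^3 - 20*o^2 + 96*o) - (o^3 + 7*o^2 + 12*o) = o^4 - 8*o^3 - 27*o^2 + 84*o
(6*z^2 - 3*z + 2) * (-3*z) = -18*z^3 + 9*z^2 - 6*z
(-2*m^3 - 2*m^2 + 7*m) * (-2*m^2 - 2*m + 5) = 4*m^5 + 8*m^4 - 20*m^3 - 24*m^2 + 35*m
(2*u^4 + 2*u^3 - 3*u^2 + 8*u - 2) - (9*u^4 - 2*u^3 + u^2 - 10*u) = -7*u^4 + 4*u^3 - 4*u^2 + 18*u - 2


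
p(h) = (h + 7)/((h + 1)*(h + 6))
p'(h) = 1/((h + 1)*(h + 6)) - (h + 7)/((h + 1)*(h + 6)^2) - (h + 7)/((h + 1)^2*(h + 6))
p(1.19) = 0.52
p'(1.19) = -0.25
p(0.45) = 0.80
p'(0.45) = -0.57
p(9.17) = 0.10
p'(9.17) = -0.01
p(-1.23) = -5.26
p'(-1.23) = -22.68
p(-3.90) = -0.51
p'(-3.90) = -0.10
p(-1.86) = -1.44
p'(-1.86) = -1.61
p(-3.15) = -0.63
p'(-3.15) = -0.23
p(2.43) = 0.33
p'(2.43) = -0.10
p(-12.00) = -0.08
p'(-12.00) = 0.00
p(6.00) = 0.15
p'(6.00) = -0.02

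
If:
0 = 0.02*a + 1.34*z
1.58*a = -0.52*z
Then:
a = 0.00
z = 0.00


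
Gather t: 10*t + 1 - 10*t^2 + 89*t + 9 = -10*t^2 + 99*t + 10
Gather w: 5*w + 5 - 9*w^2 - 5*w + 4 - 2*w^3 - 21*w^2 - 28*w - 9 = -2*w^3 - 30*w^2 - 28*w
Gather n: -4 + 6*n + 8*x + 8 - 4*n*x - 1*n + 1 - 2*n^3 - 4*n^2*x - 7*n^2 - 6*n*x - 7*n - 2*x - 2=-2*n^3 + n^2*(-4*x - 7) + n*(-10*x - 2) + 6*x + 3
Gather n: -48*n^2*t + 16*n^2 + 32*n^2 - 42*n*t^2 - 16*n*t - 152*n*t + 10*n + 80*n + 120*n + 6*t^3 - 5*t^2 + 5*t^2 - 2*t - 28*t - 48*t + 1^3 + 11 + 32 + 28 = n^2*(48 - 48*t) + n*(-42*t^2 - 168*t + 210) + 6*t^3 - 78*t + 72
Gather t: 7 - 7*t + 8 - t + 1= 16 - 8*t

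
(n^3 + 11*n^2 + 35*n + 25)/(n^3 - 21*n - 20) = (n^2 + 10*n + 25)/(n^2 - n - 20)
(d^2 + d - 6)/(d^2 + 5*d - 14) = (d + 3)/(d + 7)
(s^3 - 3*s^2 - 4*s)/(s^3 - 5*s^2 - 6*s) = (s - 4)/(s - 6)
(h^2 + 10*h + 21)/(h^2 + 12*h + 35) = (h + 3)/(h + 5)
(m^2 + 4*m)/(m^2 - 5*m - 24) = m*(m + 4)/(m^2 - 5*m - 24)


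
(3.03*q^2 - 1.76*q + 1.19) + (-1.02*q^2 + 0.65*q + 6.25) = 2.01*q^2 - 1.11*q + 7.44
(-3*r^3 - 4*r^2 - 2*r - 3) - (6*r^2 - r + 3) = -3*r^3 - 10*r^2 - r - 6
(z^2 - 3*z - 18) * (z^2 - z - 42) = z^4 - 4*z^3 - 57*z^2 + 144*z + 756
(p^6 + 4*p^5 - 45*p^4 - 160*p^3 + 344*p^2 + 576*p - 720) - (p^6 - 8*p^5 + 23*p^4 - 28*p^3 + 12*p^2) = 12*p^5 - 68*p^4 - 132*p^3 + 332*p^2 + 576*p - 720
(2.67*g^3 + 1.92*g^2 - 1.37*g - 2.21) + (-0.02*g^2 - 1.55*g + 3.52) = 2.67*g^3 + 1.9*g^2 - 2.92*g + 1.31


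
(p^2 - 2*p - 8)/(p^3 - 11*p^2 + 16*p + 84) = (p - 4)/(p^2 - 13*p + 42)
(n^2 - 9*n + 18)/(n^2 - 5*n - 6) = (n - 3)/(n + 1)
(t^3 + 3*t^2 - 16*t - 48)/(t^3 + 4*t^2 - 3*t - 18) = (t^2 - 16)/(t^2 + t - 6)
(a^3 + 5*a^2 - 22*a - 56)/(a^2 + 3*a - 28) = a + 2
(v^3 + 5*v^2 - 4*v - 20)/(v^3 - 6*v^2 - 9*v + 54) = (v^3 + 5*v^2 - 4*v - 20)/(v^3 - 6*v^2 - 9*v + 54)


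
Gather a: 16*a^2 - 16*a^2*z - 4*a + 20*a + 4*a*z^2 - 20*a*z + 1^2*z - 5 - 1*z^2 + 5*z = a^2*(16 - 16*z) + a*(4*z^2 - 20*z + 16) - z^2 + 6*z - 5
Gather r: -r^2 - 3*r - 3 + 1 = -r^2 - 3*r - 2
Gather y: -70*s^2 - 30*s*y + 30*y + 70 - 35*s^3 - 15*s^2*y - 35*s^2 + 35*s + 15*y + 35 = -35*s^3 - 105*s^2 + 35*s + y*(-15*s^2 - 30*s + 45) + 105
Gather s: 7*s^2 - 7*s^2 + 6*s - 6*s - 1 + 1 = 0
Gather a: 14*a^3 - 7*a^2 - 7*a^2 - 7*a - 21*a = 14*a^3 - 14*a^2 - 28*a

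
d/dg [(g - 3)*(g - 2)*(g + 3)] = 3*g^2 - 4*g - 9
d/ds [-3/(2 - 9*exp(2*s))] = -54*exp(2*s)/(9*exp(2*s) - 2)^2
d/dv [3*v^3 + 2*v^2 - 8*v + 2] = 9*v^2 + 4*v - 8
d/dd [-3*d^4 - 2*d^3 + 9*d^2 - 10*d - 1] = -12*d^3 - 6*d^2 + 18*d - 10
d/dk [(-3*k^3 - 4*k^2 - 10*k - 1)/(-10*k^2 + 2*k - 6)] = (15*k^4 - 6*k^3 - 27*k^2 + 14*k + 31)/(2*(25*k^4 - 10*k^3 + 31*k^2 - 6*k + 9))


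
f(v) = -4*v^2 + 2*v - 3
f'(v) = 2 - 8*v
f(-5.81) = -149.64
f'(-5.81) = 48.48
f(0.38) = -2.82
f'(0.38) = -1.04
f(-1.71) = -18.12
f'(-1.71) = 15.68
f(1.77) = -11.99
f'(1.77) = -12.16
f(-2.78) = -39.47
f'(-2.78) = 24.24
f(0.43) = -2.88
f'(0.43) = -1.44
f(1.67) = -10.82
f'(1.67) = -11.36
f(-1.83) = -20.06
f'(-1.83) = 16.64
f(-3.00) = -45.00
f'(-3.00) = 26.00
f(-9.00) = -345.00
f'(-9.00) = 74.00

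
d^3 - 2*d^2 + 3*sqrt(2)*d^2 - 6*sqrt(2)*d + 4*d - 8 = (d - 2)*(d + sqrt(2))*(d + 2*sqrt(2))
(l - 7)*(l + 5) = l^2 - 2*l - 35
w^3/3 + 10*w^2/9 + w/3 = w*(w/3 + 1)*(w + 1/3)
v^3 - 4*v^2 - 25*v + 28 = (v - 7)*(v - 1)*(v + 4)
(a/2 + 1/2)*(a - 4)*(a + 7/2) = a^3/2 + a^2/4 - 29*a/4 - 7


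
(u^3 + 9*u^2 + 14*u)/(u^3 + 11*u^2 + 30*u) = (u^2 + 9*u + 14)/(u^2 + 11*u + 30)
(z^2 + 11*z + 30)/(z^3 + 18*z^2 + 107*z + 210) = 1/(z + 7)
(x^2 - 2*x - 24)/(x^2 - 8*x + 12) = (x + 4)/(x - 2)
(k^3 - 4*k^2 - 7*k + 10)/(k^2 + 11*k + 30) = (k^3 - 4*k^2 - 7*k + 10)/(k^2 + 11*k + 30)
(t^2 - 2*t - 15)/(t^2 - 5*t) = (t + 3)/t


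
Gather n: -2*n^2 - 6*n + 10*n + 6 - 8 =-2*n^2 + 4*n - 2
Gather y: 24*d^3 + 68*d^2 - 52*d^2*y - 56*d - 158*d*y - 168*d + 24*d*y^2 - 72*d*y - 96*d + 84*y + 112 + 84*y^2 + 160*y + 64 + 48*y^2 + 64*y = 24*d^3 + 68*d^2 - 320*d + y^2*(24*d + 132) + y*(-52*d^2 - 230*d + 308) + 176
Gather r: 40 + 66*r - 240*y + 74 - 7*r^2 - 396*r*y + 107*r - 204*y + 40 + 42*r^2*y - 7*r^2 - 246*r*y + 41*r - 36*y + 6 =r^2*(42*y - 14) + r*(214 - 642*y) - 480*y + 160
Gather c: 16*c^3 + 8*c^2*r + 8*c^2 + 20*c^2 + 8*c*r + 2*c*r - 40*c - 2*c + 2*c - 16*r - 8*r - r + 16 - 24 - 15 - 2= 16*c^3 + c^2*(8*r + 28) + c*(10*r - 40) - 25*r - 25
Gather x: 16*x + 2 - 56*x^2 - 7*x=-56*x^2 + 9*x + 2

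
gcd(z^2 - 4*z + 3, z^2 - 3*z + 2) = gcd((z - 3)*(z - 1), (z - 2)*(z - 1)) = z - 1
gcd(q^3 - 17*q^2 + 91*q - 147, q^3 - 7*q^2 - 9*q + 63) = q^2 - 10*q + 21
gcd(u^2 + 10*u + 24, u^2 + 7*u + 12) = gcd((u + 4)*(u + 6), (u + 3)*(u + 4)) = u + 4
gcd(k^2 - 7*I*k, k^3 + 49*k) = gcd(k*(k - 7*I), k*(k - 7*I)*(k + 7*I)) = k^2 - 7*I*k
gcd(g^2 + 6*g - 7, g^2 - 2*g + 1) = g - 1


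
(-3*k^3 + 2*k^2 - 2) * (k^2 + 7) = -3*k^5 + 2*k^4 - 21*k^3 + 12*k^2 - 14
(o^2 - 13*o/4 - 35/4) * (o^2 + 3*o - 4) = o^4 - o^3/4 - 45*o^2/2 - 53*o/4 + 35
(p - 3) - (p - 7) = 4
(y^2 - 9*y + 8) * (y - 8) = y^3 - 17*y^2 + 80*y - 64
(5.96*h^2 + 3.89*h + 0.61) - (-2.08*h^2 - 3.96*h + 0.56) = 8.04*h^2 + 7.85*h + 0.0499999999999999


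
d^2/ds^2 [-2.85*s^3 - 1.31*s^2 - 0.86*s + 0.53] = -17.1*s - 2.62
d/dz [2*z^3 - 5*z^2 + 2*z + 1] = 6*z^2 - 10*z + 2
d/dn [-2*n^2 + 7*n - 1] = 7 - 4*n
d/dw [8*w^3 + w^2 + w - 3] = 24*w^2 + 2*w + 1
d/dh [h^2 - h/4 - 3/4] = 2*h - 1/4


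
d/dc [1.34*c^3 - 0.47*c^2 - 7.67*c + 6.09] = 4.02*c^2 - 0.94*c - 7.67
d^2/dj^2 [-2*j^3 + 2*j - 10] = -12*j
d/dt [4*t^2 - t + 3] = 8*t - 1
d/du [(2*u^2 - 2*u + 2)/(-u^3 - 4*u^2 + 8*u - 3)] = 2*(u^4 - 2*u^3 + 7*u^2 + 2*u - 5)/(u^6 + 8*u^5 - 58*u^3 + 88*u^2 - 48*u + 9)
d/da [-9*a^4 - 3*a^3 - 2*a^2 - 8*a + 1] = -36*a^3 - 9*a^2 - 4*a - 8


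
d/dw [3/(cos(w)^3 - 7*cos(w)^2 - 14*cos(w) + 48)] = 3*(3*cos(w)^2 - 14*cos(w) - 14)*sin(w)/(cos(w)^3 - 7*cos(w)^2 - 14*cos(w) + 48)^2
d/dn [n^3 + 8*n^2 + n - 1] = 3*n^2 + 16*n + 1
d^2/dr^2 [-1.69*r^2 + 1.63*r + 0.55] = -3.38000000000000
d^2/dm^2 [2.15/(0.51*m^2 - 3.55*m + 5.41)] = (-1.11843*m^2 + 7.78515*m + 2.15*(1.02*m - 3.55)*(2.04*m - 7.1) - 11.86413)/(0.51*m^2 - 3.55*m + 5.41)^3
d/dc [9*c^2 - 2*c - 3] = 18*c - 2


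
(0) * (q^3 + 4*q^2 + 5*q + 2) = 0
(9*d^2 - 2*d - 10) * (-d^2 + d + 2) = -9*d^4 + 11*d^3 + 26*d^2 - 14*d - 20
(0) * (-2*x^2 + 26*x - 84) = 0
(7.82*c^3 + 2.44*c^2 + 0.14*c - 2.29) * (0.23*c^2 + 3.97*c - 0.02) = 1.7986*c^5 + 31.6066*c^4 + 9.5626*c^3 - 0.0196999999999999*c^2 - 9.0941*c + 0.0458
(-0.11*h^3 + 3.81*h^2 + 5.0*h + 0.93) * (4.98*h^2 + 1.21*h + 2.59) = -0.5478*h^5 + 18.8407*h^4 + 29.2252*h^3 + 20.5493*h^2 + 14.0753*h + 2.4087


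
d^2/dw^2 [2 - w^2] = -2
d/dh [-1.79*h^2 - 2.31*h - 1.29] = -3.58*h - 2.31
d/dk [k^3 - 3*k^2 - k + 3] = 3*k^2 - 6*k - 1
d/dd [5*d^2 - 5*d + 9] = 10*d - 5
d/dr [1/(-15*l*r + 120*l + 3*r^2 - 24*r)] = (5*l - 2*r + 8)/(3*(5*l*r - 40*l - r^2 + 8*r)^2)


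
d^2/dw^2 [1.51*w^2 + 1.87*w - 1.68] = 3.02000000000000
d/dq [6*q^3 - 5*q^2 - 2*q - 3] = 18*q^2 - 10*q - 2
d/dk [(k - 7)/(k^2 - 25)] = (k^2 - 2*k*(k - 7) - 25)/(k^2 - 25)^2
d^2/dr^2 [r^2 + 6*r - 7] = 2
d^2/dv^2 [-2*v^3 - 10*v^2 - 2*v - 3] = -12*v - 20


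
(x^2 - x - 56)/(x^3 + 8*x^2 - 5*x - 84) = (x - 8)/(x^2 + x - 12)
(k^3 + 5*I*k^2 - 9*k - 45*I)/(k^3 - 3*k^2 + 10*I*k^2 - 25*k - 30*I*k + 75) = (k + 3)/(k + 5*I)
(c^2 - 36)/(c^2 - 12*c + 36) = (c + 6)/(c - 6)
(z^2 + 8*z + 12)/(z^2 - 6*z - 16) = (z + 6)/(z - 8)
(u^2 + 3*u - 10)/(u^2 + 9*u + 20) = (u - 2)/(u + 4)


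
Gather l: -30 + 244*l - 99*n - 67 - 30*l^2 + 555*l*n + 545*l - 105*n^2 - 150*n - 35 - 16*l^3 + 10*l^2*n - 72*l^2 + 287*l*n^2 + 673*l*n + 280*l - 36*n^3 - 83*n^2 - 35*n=-16*l^3 + l^2*(10*n - 102) + l*(287*n^2 + 1228*n + 1069) - 36*n^3 - 188*n^2 - 284*n - 132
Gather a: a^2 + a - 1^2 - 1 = a^2 + a - 2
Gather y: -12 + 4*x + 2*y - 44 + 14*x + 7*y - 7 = 18*x + 9*y - 63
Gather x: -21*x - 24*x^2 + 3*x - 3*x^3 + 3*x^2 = -3*x^3 - 21*x^2 - 18*x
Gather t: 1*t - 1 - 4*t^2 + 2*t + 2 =-4*t^2 + 3*t + 1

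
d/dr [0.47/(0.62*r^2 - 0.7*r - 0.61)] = (0.329 - 0.5828*r)/(-0.62*r^2 + 0.7*r + 0.61)^2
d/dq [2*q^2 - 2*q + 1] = 4*q - 2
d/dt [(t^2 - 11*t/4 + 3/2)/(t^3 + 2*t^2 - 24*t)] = (-t^4 + 11*t^3/2 - 23*t^2 - 6*t + 36)/(t^2*(t^4 + 4*t^3 - 44*t^2 - 96*t + 576))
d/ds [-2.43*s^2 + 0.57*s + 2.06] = 0.57 - 4.86*s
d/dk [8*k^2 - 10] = 16*k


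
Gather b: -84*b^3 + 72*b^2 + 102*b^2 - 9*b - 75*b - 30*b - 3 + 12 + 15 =-84*b^3 + 174*b^2 - 114*b + 24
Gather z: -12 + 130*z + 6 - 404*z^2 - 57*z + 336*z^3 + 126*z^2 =336*z^3 - 278*z^2 + 73*z - 6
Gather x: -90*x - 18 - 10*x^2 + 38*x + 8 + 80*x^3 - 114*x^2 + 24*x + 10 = 80*x^3 - 124*x^2 - 28*x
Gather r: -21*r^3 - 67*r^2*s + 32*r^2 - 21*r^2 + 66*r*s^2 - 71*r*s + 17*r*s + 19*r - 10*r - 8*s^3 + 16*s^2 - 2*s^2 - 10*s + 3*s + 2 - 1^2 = -21*r^3 + r^2*(11 - 67*s) + r*(66*s^2 - 54*s + 9) - 8*s^3 + 14*s^2 - 7*s + 1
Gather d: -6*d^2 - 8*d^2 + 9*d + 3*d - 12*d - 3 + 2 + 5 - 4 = -14*d^2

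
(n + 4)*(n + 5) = n^2 + 9*n + 20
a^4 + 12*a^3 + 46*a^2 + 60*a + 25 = (a + 1)^2*(a + 5)^2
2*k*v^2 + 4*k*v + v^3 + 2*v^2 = v*(2*k + v)*(v + 2)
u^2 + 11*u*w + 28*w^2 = (u + 4*w)*(u + 7*w)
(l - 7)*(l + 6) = l^2 - l - 42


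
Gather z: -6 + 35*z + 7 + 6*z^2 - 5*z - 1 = 6*z^2 + 30*z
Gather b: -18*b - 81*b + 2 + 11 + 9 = 22 - 99*b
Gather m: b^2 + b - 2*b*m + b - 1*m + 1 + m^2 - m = b^2 + 2*b + m^2 + m*(-2*b - 2) + 1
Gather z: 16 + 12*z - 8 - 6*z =6*z + 8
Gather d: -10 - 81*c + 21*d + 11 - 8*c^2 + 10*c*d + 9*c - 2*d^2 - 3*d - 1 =-8*c^2 - 72*c - 2*d^2 + d*(10*c + 18)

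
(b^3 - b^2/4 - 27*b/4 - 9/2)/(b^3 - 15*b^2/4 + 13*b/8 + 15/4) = 2*(b^2 - b - 6)/(2*b^2 - 9*b + 10)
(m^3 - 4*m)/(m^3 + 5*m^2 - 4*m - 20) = m/(m + 5)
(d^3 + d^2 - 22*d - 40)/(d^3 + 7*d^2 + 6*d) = (d^3 + d^2 - 22*d - 40)/(d*(d^2 + 7*d + 6))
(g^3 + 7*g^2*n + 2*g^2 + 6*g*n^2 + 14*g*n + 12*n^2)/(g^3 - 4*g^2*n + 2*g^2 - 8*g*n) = (g^2 + 7*g*n + 6*n^2)/(g*(g - 4*n))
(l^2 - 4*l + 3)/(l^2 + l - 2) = (l - 3)/(l + 2)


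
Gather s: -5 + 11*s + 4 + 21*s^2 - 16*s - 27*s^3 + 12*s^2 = -27*s^3 + 33*s^2 - 5*s - 1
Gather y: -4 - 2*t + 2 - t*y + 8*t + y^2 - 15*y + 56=6*t + y^2 + y*(-t - 15) + 54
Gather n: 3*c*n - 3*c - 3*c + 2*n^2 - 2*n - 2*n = -6*c + 2*n^2 + n*(3*c - 4)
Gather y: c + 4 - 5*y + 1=c - 5*y + 5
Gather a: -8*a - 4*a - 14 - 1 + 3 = -12*a - 12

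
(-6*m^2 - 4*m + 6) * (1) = -6*m^2 - 4*m + 6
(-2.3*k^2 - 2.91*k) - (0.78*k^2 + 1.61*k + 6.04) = -3.08*k^2 - 4.52*k - 6.04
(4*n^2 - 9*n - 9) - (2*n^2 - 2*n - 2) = 2*n^2 - 7*n - 7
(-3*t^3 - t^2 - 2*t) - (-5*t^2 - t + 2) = -3*t^3 + 4*t^2 - t - 2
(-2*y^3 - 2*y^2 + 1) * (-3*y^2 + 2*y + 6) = 6*y^5 + 2*y^4 - 16*y^3 - 15*y^2 + 2*y + 6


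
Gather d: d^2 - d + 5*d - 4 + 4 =d^2 + 4*d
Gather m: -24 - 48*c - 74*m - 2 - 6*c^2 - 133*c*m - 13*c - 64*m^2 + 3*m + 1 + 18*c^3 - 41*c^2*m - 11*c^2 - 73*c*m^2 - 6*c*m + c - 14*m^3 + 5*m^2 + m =18*c^3 - 17*c^2 - 60*c - 14*m^3 + m^2*(-73*c - 59) + m*(-41*c^2 - 139*c - 70) - 25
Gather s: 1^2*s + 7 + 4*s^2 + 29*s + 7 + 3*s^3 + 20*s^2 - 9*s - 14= 3*s^3 + 24*s^2 + 21*s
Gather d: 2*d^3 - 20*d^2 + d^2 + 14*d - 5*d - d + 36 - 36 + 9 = 2*d^3 - 19*d^2 + 8*d + 9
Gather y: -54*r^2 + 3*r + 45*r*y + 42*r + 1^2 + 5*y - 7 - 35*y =-54*r^2 + 45*r + y*(45*r - 30) - 6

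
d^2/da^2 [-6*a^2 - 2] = -12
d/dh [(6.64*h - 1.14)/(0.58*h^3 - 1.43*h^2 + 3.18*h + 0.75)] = (-7.7024*h^3 + 11.4788*h^2 - 3.2604*h + 8.6052)/(0.3364*h^6 - 1.6588*h^5 + 5.7337*h^4 - 8.2248*h^3 + 7.9674*h^2 + 4.77*h + 0.5625)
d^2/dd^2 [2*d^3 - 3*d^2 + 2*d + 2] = 12*d - 6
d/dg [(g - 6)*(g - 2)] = 2*g - 8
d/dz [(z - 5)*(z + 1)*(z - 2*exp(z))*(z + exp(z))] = -z^3*exp(z) + 4*z^3 - 4*z^2*exp(2*z) + z^2*exp(z) - 12*z^2 + 12*z*exp(2*z) + 13*z*exp(z) - 10*z + 28*exp(2*z) + 5*exp(z)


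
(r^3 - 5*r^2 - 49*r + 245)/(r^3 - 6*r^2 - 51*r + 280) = (r - 7)/(r - 8)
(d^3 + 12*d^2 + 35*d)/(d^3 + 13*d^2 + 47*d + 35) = d/(d + 1)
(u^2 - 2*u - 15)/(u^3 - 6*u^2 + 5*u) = (u + 3)/(u*(u - 1))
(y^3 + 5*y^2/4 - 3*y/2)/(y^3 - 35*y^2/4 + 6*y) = (y + 2)/(y - 8)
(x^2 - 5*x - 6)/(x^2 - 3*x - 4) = (x - 6)/(x - 4)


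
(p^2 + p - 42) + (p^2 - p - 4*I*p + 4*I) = 2*p^2 - 4*I*p - 42 + 4*I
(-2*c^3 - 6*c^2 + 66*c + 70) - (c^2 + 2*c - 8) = -2*c^3 - 7*c^2 + 64*c + 78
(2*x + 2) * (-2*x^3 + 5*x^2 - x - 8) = -4*x^4 + 6*x^3 + 8*x^2 - 18*x - 16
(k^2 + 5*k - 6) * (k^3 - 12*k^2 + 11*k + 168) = k^5 - 7*k^4 - 55*k^3 + 295*k^2 + 774*k - 1008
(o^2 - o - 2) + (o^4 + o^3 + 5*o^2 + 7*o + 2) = o^4 + o^3 + 6*o^2 + 6*o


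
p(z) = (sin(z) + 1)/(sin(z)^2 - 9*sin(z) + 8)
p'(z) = (-2*sin(z)*cos(z) + 9*cos(z))*(sin(z) + 1)/(sin(z)^2 - 9*sin(z) + 8)^2 + cos(z)/(sin(z)^2 - 9*sin(z) + 8)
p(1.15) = 3.09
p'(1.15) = 15.33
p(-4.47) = 9.59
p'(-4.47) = -80.24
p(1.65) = 90.95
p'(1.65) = -2300.15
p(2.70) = 0.33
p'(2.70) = -0.77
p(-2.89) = 0.07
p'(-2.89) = -0.16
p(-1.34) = 0.00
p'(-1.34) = 0.01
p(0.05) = 0.14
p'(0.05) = 0.30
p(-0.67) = 0.03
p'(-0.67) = 0.07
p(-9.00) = 0.05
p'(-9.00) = -0.11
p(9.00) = 0.32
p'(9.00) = -0.73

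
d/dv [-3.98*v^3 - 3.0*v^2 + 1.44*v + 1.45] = -11.94*v^2 - 6.0*v + 1.44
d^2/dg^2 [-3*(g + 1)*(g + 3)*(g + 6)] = -18*g - 60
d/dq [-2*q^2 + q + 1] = 1 - 4*q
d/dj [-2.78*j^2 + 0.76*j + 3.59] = 0.76 - 5.56*j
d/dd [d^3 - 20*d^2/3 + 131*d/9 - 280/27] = 3*d^2 - 40*d/3 + 131/9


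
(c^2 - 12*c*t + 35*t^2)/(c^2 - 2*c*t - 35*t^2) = (c - 5*t)/(c + 5*t)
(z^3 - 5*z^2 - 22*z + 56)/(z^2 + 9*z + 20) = (z^2 - 9*z + 14)/(z + 5)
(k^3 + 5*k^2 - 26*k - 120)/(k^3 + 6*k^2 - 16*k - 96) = (k - 5)/(k - 4)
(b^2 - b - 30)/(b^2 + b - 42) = (b + 5)/(b + 7)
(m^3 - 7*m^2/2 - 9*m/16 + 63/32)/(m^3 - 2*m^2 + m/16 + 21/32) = (8*m^2 - 22*m - 21)/(8*m^2 - 10*m - 7)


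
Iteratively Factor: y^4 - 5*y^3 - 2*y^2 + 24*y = (y + 2)*(y^3 - 7*y^2 + 12*y) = (y - 3)*(y + 2)*(y^2 - 4*y) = y*(y - 3)*(y + 2)*(y - 4)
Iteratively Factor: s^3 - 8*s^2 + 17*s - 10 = (s - 2)*(s^2 - 6*s + 5) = (s - 2)*(s - 1)*(s - 5)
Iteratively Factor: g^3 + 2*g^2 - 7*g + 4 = (g + 4)*(g^2 - 2*g + 1) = (g - 1)*(g + 4)*(g - 1)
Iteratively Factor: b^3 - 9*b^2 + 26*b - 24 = (b - 3)*(b^2 - 6*b + 8) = (b - 3)*(b - 2)*(b - 4)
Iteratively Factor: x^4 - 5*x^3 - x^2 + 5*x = (x + 1)*(x^3 - 6*x^2 + 5*x) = (x - 1)*(x + 1)*(x^2 - 5*x) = (x - 5)*(x - 1)*(x + 1)*(x)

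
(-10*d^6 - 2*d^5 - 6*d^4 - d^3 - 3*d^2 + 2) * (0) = 0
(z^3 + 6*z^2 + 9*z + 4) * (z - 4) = z^4 + 2*z^3 - 15*z^2 - 32*z - 16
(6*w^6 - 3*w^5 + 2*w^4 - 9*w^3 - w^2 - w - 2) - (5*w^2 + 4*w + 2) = 6*w^6 - 3*w^5 + 2*w^4 - 9*w^3 - 6*w^2 - 5*w - 4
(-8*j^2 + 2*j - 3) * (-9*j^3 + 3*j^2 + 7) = 72*j^5 - 42*j^4 + 33*j^3 - 65*j^2 + 14*j - 21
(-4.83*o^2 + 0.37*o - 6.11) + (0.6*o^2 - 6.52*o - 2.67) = -4.23*o^2 - 6.15*o - 8.78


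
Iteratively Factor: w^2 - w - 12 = (w + 3)*(w - 4)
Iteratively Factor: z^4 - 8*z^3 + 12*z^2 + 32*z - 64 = (z - 4)*(z^3 - 4*z^2 - 4*z + 16) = (z - 4)^2*(z^2 - 4) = (z - 4)^2*(z + 2)*(z - 2)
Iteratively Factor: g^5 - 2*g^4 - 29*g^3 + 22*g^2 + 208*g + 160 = (g + 4)*(g^4 - 6*g^3 - 5*g^2 + 42*g + 40) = (g - 4)*(g + 4)*(g^3 - 2*g^2 - 13*g - 10) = (g - 4)*(g + 2)*(g + 4)*(g^2 - 4*g - 5) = (g - 4)*(g + 1)*(g + 2)*(g + 4)*(g - 5)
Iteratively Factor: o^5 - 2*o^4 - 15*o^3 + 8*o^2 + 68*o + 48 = (o + 1)*(o^4 - 3*o^3 - 12*o^2 + 20*o + 48) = (o - 3)*(o + 1)*(o^3 - 12*o - 16) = (o - 3)*(o + 1)*(o + 2)*(o^2 - 2*o - 8) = (o - 4)*(o - 3)*(o + 1)*(o + 2)*(o + 2)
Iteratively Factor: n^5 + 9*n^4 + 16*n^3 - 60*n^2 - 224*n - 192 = (n + 2)*(n^4 + 7*n^3 + 2*n^2 - 64*n - 96) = (n + 2)*(n + 4)*(n^3 + 3*n^2 - 10*n - 24) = (n + 2)^2*(n + 4)*(n^2 + n - 12) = (n - 3)*(n + 2)^2*(n + 4)*(n + 4)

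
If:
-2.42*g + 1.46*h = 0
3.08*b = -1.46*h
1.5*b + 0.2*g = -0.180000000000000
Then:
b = -0.14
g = 0.18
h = 0.30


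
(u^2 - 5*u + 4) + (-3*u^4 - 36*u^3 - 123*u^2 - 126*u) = -3*u^4 - 36*u^3 - 122*u^2 - 131*u + 4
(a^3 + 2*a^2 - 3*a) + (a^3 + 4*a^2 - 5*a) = 2*a^3 + 6*a^2 - 8*a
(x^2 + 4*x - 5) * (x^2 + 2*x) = x^4 + 6*x^3 + 3*x^2 - 10*x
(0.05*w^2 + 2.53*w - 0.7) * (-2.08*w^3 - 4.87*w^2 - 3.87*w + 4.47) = -0.104*w^5 - 5.5059*w^4 - 11.0586*w^3 - 6.1586*w^2 + 14.0181*w - 3.129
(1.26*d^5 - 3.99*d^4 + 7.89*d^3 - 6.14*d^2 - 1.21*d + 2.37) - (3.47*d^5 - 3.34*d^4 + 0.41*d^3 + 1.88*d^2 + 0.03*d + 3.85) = -2.21*d^5 - 0.65*d^4 + 7.48*d^3 - 8.02*d^2 - 1.24*d - 1.48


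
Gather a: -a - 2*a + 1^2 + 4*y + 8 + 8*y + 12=-3*a + 12*y + 21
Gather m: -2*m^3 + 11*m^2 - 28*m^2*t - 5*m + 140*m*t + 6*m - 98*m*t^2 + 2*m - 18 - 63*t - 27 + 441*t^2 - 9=-2*m^3 + m^2*(11 - 28*t) + m*(-98*t^2 + 140*t + 3) + 441*t^2 - 63*t - 54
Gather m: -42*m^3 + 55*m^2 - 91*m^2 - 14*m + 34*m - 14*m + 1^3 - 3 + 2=-42*m^3 - 36*m^2 + 6*m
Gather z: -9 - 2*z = -2*z - 9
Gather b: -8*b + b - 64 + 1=-7*b - 63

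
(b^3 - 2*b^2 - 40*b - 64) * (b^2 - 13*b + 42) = b^5 - 15*b^4 + 28*b^3 + 372*b^2 - 848*b - 2688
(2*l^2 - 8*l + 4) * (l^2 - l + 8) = 2*l^4 - 10*l^3 + 28*l^2 - 68*l + 32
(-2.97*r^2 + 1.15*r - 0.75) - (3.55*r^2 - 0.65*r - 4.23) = -6.52*r^2 + 1.8*r + 3.48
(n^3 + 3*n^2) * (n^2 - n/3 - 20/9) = n^5 + 8*n^4/3 - 29*n^3/9 - 20*n^2/3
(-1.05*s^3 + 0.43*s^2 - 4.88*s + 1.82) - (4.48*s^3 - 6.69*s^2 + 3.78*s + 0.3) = -5.53*s^3 + 7.12*s^2 - 8.66*s + 1.52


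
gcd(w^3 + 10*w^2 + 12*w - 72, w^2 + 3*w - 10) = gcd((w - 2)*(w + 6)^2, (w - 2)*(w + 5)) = w - 2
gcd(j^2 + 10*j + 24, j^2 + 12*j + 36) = j + 6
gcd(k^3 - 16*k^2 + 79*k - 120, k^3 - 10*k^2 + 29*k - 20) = k - 5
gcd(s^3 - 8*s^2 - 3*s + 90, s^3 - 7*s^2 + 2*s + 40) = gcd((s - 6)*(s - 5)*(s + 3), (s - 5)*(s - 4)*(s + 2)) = s - 5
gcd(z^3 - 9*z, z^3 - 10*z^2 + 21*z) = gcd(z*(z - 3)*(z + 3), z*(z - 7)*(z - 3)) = z^2 - 3*z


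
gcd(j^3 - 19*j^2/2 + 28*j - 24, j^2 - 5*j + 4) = j - 4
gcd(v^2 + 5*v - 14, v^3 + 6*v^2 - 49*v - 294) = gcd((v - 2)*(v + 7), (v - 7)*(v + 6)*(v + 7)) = v + 7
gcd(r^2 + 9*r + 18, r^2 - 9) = r + 3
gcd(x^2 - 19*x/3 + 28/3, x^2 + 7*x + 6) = 1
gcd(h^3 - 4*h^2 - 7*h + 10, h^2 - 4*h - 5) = h - 5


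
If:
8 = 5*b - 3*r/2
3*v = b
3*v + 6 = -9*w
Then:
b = -9*w - 6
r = -30*w - 76/3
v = -3*w - 2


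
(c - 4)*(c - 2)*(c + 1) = c^3 - 5*c^2 + 2*c + 8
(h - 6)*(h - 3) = h^2 - 9*h + 18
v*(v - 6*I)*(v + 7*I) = v^3 + I*v^2 + 42*v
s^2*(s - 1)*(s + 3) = s^4 + 2*s^3 - 3*s^2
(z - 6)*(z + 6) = z^2 - 36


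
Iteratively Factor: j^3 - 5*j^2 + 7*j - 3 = (j - 1)*(j^2 - 4*j + 3) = (j - 1)^2*(j - 3)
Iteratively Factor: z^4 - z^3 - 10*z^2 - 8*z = (z + 2)*(z^3 - 3*z^2 - 4*z) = z*(z + 2)*(z^2 - 3*z - 4) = z*(z + 1)*(z + 2)*(z - 4)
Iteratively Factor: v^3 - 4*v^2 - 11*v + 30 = (v - 2)*(v^2 - 2*v - 15) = (v - 5)*(v - 2)*(v + 3)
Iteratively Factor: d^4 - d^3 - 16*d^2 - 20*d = (d)*(d^3 - d^2 - 16*d - 20) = d*(d + 2)*(d^2 - 3*d - 10) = d*(d + 2)^2*(d - 5)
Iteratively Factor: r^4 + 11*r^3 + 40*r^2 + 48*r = (r + 4)*(r^3 + 7*r^2 + 12*r) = (r + 4)^2*(r^2 + 3*r) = r*(r + 4)^2*(r + 3)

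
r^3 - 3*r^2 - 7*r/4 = r*(r - 7/2)*(r + 1/2)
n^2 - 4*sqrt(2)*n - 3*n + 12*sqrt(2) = (n - 3)*(n - 4*sqrt(2))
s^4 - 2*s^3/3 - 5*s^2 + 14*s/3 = s*(s - 2)*(s - 1)*(s + 7/3)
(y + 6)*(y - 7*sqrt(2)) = y^2 - 7*sqrt(2)*y + 6*y - 42*sqrt(2)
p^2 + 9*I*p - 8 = (p + I)*(p + 8*I)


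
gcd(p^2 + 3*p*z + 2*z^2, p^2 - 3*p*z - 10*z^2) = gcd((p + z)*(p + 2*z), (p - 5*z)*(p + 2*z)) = p + 2*z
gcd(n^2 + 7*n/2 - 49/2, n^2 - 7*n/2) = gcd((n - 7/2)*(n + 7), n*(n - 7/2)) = n - 7/2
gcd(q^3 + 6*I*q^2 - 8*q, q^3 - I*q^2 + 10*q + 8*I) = q + 2*I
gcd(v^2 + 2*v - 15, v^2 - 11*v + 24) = v - 3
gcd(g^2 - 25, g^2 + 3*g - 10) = g + 5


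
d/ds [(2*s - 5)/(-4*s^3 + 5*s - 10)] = (-8*s^3 + 10*s + (2*s - 5)*(12*s^2 - 5) - 20)/(4*s^3 - 5*s + 10)^2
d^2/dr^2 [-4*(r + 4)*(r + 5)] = -8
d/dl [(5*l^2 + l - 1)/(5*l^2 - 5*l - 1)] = 6*(-5*l^2 - 1)/(25*l^4 - 50*l^3 + 15*l^2 + 10*l + 1)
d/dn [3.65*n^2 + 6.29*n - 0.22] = 7.3*n + 6.29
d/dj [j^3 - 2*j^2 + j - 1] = 3*j^2 - 4*j + 1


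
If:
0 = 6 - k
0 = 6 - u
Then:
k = 6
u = 6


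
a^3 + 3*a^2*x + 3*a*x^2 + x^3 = (a + x)^3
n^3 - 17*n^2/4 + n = n*(n - 4)*(n - 1/4)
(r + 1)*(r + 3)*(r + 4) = r^3 + 8*r^2 + 19*r + 12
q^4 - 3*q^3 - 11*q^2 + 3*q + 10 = (q - 5)*(q - 1)*(q + 1)*(q + 2)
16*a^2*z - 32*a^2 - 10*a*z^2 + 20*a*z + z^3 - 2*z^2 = (-8*a + z)*(-2*a + z)*(z - 2)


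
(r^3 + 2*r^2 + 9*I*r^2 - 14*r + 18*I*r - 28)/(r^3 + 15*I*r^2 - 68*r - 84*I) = (r + 2)/(r + 6*I)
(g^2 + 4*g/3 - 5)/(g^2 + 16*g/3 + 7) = (3*g - 5)/(3*g + 7)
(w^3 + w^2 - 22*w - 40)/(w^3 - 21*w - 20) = (w + 2)/(w + 1)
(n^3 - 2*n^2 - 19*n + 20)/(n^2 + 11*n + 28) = (n^2 - 6*n + 5)/(n + 7)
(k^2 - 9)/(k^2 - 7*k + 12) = (k + 3)/(k - 4)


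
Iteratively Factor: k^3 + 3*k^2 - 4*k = (k + 4)*(k^2 - k) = (k - 1)*(k + 4)*(k)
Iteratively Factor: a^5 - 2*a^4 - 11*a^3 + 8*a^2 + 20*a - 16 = (a - 1)*(a^4 - a^3 - 12*a^2 - 4*a + 16) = (a - 4)*(a - 1)*(a^3 + 3*a^2 - 4) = (a - 4)*(a - 1)*(a + 2)*(a^2 + a - 2) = (a - 4)*(a - 1)^2*(a + 2)*(a + 2)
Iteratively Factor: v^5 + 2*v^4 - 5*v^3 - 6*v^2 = (v + 1)*(v^4 + v^3 - 6*v^2) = (v - 2)*(v + 1)*(v^3 + 3*v^2) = (v - 2)*(v + 1)*(v + 3)*(v^2) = v*(v - 2)*(v + 1)*(v + 3)*(v)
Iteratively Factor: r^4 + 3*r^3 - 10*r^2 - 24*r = (r + 4)*(r^3 - r^2 - 6*r) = (r + 2)*(r + 4)*(r^2 - 3*r) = (r - 3)*(r + 2)*(r + 4)*(r)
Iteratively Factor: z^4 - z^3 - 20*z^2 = (z - 5)*(z^3 + 4*z^2) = (z - 5)*(z + 4)*(z^2) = z*(z - 5)*(z + 4)*(z)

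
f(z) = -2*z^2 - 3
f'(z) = -4*z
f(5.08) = -54.61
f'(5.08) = -20.32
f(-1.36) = -6.70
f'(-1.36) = 5.44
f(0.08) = -3.01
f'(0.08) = -0.32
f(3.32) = -25.04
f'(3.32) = -13.28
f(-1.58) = -7.99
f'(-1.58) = 6.32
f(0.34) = -3.23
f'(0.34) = -1.36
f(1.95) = -10.60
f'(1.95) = -7.80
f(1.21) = -5.93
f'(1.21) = -4.84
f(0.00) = -3.00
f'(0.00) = 0.00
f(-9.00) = -165.00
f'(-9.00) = 36.00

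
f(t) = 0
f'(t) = 0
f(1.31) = 0.00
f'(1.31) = 0.00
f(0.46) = 0.00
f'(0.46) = 0.00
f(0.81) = 0.00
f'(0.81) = 0.00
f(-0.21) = 0.00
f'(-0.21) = 0.00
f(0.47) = 0.00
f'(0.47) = 0.00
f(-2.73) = 0.00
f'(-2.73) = 0.00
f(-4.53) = 0.00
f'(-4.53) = 0.00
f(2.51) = 0.00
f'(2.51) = 0.00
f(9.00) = 0.00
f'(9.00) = 0.00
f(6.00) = 0.00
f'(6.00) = 0.00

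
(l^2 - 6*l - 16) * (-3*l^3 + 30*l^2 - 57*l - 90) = -3*l^5 + 48*l^4 - 189*l^3 - 228*l^2 + 1452*l + 1440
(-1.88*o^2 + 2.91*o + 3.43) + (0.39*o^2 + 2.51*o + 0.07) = -1.49*o^2 + 5.42*o + 3.5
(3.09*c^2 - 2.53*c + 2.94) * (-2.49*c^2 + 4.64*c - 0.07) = -7.6941*c^4 + 20.6373*c^3 - 19.2761*c^2 + 13.8187*c - 0.2058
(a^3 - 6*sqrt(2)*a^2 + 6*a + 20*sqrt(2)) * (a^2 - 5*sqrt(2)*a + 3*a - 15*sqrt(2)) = a^5 - 11*sqrt(2)*a^4 + 3*a^4 - 33*sqrt(2)*a^3 + 66*a^3 - 10*sqrt(2)*a^2 + 198*a^2 - 200*a - 30*sqrt(2)*a - 600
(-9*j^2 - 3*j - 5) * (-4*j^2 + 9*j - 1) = 36*j^4 - 69*j^3 + 2*j^2 - 42*j + 5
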